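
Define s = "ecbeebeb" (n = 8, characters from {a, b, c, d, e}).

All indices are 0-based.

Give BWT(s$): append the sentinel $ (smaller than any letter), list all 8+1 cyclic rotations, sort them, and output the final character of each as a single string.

beecebe$b

rank  rotation   last
    0  $ecbeebeb  b
    1  b$ecbeebe  e
    2  beb$ecbee  e
    3  beebeb$ec  c
    4  cbeebeb$e  e
    5  eb$ecbeeb  b
    6  ebeb$ecbe  e
    7  ecbeebeb$  $
    8  eebeb$ecb  b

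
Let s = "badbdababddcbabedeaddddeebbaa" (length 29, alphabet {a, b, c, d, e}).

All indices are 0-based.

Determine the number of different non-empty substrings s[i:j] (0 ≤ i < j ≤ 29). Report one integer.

398

rank→(start, suffix):
  0 → (28, 'a')
  1 → (27, 'aa')
  2 → (5, 'ababddcbabedeaddddeebbaa')
  3 → (7, 'abddcbabedeaddddeebbaa')
  4 → (13, 'abedeaddddeebbaa')
  5 → (1, 'adbdababddcbabedeaddddeebbaa')
  6 → (18, 'addddeebbaa')
  7 → (26, 'baa')
  8 → (6, 'babddcbabedeaddddeebbaa')
  9 → (12, 'babedeaddddeebbaa')
  10 → (0, 'badbdababddcbabedeaddddeebbaa')
  11 → (25, 'bbaa')
  12 → (3, 'bdababddcbabedeaddddeebbaa')
  13 → (8, 'bddcbabedeaddddeebbaa')
  14 → (14, 'bedeaddddeebbaa')
  15 → (11, 'cbabedeaddddeebbaa')
  16 → (4, 'dababddcbabedeaddddeebbaa')
  17 → (2, 'dbdababddcbabedeaddddeebbaa')
  18 → (10, 'dcbabedeaddddeebbaa')
  19 → (9, 'ddcbabedeaddddeebbaa')
  20 → (19, 'ddddeebbaa')
  21 → (20, 'dddeebbaa')
  22 → (21, 'ddeebbaa')
  23 → (16, 'deaddddeebbaa')
  24 → (22, 'deebbaa')
  25 → (17, 'eaddddeebbaa')
  26 → (24, 'ebbaa')
  27 → (15, 'edeaddddeebbaa')
  28 → (23, 'eebbaa')

SA = [28, 27, 5, 7, 13, 1, 18, 26, 6, 12, 0, 25, 3, 8, 14, 11, 4, 2, 10, 9, 19, 20, 21, 16, 22, 17, 24, 15, 23]
rank  pair      lcp
   1  s[28:],s[27:]  1  'a'
   2  s[27:],s[5:]  1  'a'
   3  s[5:],s[7:]  2  'ab'
   4  s[7:],s[13:]  2  'ab'
   5  s[13:],s[1:]  1  'a'
   6  s[1:],s[18:]  2  'ad'
   7  s[18:],s[26:]  0  ''
   8  s[26:],s[6:]  2  'ba'
   9  s[6:],s[12:]  3  'bab'
  10  s[12:],s[0:]  2  'ba'
  11  s[0:],s[25:]  1  'b'
  12  s[25:],s[3:]  1  'b'
  13  s[3:],s[8:]  2  'bd'
  14  s[8:],s[14:]  1  'b'
  15  s[14:],s[11:]  0  ''
  16  s[11:],s[4:]  0  ''
  17  s[4:],s[2:]  1  'd'
  18  s[2:],s[10:]  1  'd'
  19  s[10:],s[9:]  1  'd'
  20  s[9:],s[19:]  2  'dd'
  21  s[19:],s[20:]  3  'ddd'
  22  s[20:],s[21:]  2  'dd'
  23  s[21:],s[16:]  1  'd'
  24  s[16:],s[22:]  2  'de'
  25  s[22:],s[17:]  0  ''
  26  s[17:],s[24:]  1  'e'
  27  s[24:],s[15:]  1  'e'
  28  s[15:],s[23:]  1  'e'

n(n+1)/2 = 29·30/2 = 435
Σ LCP = 0 + 1 + 1 + 2 + 2 + 1 + 2 + 0 + 2 + 3 + 2 + 1 + 1 + 2 + 1 + 0 + 0 + 1 + 1 + 1 + 2 + 3 + 2 + 1 + 2 + 0 + 1 + 1 + 1 = 37
distinct = 435 − 37 = 398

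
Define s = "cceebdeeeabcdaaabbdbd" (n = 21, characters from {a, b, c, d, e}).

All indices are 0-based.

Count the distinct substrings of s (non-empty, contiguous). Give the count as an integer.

sorted suffixes:
  #0 SA[0]=13  'aaabbdbd'
  #1 SA[1]=14  'aabbdbd'
  #2 SA[2]=15  'abbdbd'
  #3 SA[3]=9  'abcdaaabbdbd'
  #4 SA[4]=16  'bbdbd'
  #5 SA[5]=10  'bcdaaabbdbd'
  #6 SA[6]=19  'bd'
  #7 SA[7]=17  'bdbd'
  #8 SA[8]=4  'bdeeeabcdaaabbdbd'
  #9 SA[9]=0  'cceebdeeeabcdaaabbdbd'
  #10 SA[10]=11  'cdaaabbdbd'
  #11 SA[11]=1  'ceebdeeeabcdaaabbdbd'
  #12 SA[12]=20  'd'
  #13 SA[13]=12  'daaabbdbd'
  #14 SA[14]=18  'dbd'
  #15 SA[15]=5  'deeeabcdaaabbdbd'
  #16 SA[16]=8  'eabcdaaabbdbd'
  #17 SA[17]=3  'ebdeeeabcdaaabbdbd'
  #18 SA[18]=7  'eeabcdaaabbdbd'
  #19 SA[19]=2  'eebdeeeabcdaaabbdbd'
  #20 SA[20]=6  'eeeabcdaaabbdbd'

SA = [13, 14, 15, 9, 16, 10, 19, 17, 4, 0, 11, 1, 20, 12, 18, 5, 8, 3, 7, 2, 6]
[i] adj suffixes → lcp
  [1] 13/14 → 2 ('aa')
  [2] 14/15 → 1 ('a')
  [3] 15/9 → 2 ('ab')
  [4] 9/16 → 0 ('')
  [5] 16/10 → 1 ('b')
  [6] 10/19 → 1 ('b')
  [7] 19/17 → 2 ('bd')
  [8] 17/4 → 2 ('bd')
  [9] 4/0 → 0 ('')
  [10] 0/11 → 1 ('c')
  [11] 11/1 → 1 ('c')
  [12] 1/20 → 0 ('')
  [13] 20/12 → 1 ('d')
  [14] 12/18 → 1 ('d')
  [15] 18/5 → 1 ('d')
  [16] 5/8 → 0 ('')
  [17] 8/3 → 1 ('e')
  [18] 3/7 → 1 ('e')
  [19] 7/2 → 2 ('ee')
  [20] 2/6 → 2 ('ee')

n(n+1)/2 = 21·22/2 = 231
Σ LCP = 0 + 2 + 1 + 2 + 0 + 1 + 1 + 2 + 2 + 0 + 1 + 1 + 0 + 1 + 1 + 1 + 0 + 1 + 1 + 2 + 2 = 22
distinct = 231 − 22 = 209

209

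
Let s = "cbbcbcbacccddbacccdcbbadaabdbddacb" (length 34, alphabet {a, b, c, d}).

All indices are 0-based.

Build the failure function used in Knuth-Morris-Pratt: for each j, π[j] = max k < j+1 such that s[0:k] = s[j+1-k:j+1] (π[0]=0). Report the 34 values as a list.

[0, 0, 0, 1, 2, 1, 2, 0, 1, 1, 1, 0, 0, 0, 0, 1, 1, 1, 0, 1, 2, 3, 0, 0, 0, 0, 0, 0, 0, 0, 0, 0, 1, 2]

π[0] = 0
j=1 s[j]='b': π[1]=0 (border '')
j=2 s[j]='b': π[2]=0 (border '')
j=3 s[j]='c': π[3]=1 (border 'c')
j=4 s[j]='b': π[4]=2 (border 'cb')
j=5 s[j]='c': k: 2→0; π[5]=1 (border 'c')
j=6 s[j]='b': π[6]=2 (border 'cb')
j=7 s[j]='a': k: 2→0; π[7]=0 (border '')
j=8 s[j]='c': π[8]=1 (border 'c')
j=9 s[j]='c': k: 1→0; π[9]=1 (border 'c')
j=10 s[j]='c': k: 1→0; π[10]=1 (border 'c')
j=11 s[j]='d': k: 1→0; π[11]=0 (border '')
j=12 s[j]='d': π[12]=0 (border '')
j=13 s[j]='b': π[13]=0 (border '')
j=14 s[j]='a': π[14]=0 (border '')
j=15 s[j]='c': π[15]=1 (border 'c')
j=16 s[j]='c': k: 1→0; π[16]=1 (border 'c')
j=17 s[j]='c': k: 1→0; π[17]=1 (border 'c')
j=18 s[j]='d': k: 1→0; π[18]=0 (border '')
j=19 s[j]='c': π[19]=1 (border 'c')
j=20 s[j]='b': π[20]=2 (border 'cb')
j=21 s[j]='b': π[21]=3 (border 'cbb')
j=22 s[j]='a': k: 3→0; π[22]=0 (border '')
j=23 s[j]='d': π[23]=0 (border '')
j=24 s[j]='a': π[24]=0 (border '')
j=25 s[j]='a': π[25]=0 (border '')
j=26 s[j]='b': π[26]=0 (border '')
j=27 s[j]='d': π[27]=0 (border '')
j=28 s[j]='b': π[28]=0 (border '')
j=29 s[j]='d': π[29]=0 (border '')
j=30 s[j]='d': π[30]=0 (border '')
j=31 s[j]='a': π[31]=0 (border '')
j=32 s[j]='c': π[32]=1 (border 'c')
j=33 s[j]='b': π[33]=2 (border 'cb')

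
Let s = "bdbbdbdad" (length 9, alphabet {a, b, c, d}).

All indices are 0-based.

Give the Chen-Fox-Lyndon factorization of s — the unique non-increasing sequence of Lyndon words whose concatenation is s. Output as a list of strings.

["bd", "bbdbd", "ad"]

emit factor 1: 'bd' (i=0, period=2)
emit factor 2: 'bbdbd' (i=2, period=5)
emit factor 3: 'ad' (i=7, period=2)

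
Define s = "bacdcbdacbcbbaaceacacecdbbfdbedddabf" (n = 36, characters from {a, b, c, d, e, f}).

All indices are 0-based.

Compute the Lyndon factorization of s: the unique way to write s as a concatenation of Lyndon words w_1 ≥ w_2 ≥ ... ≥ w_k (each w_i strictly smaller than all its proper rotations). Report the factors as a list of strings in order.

emit factor 1: 'b' (i=0, period=1)
emit factor 2: 'acdcbd' (i=1, period=6)
emit factor 3: 'acbcbb' (i=7, period=6)
emit factor 4: 'aaceacacecdbbfdbedddabf' (i=13, period=23)

["b", "acdcbd", "acbcbb", "aaceacacecdbbfdbedddabf"]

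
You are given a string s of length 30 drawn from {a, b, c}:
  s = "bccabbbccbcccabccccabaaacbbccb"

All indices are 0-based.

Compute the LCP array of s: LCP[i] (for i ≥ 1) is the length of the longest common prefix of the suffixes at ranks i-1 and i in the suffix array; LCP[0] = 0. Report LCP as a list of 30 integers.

rank→(start, suffix):
  0 → (21, 'aaacbbccb')
  1 → (22, 'aacbbccb')
  2 → (19, 'abaaacbbccb')
  3 → (3, 'abbbccbcccabccccabaaacbbccb')
  4 → (13, 'abccccabaaacbbccb')
  5 → (23, 'acbbccb')
  6 → (29, 'b')
  7 → (20, 'baaacbbccb')
  8 → (4, 'bbbccbcccabccccabaaacbbccb')
  9 → (25, 'bbccb')
  10 → (5, 'bbccbcccabccccabaaacbbccb')
  11 → (0, 'bccabbbccbcccabccccabaaacbbccb')
  12 → (26, 'bccb')
  13 → (6, 'bccbcccabccccabaaacbbccb')
  14 → (9, 'bcccabccccabaaacbbccb')
  15 → (14, 'bccccabaaacbbccb')
  16 → (18, 'cabaaacbbccb')
  17 → (2, 'cabbbccbcccabccccabaaacbbccb')
  18 → (12, 'cabccccabaaacbbccb')
  19 → (28, 'cb')
  20 → (24, 'cbbccb')
  21 → (8, 'cbcccabccccabaaacbbccb')
  22 → (17, 'ccabaaacbbccb')
  23 → (1, 'ccabbbccbcccabccccabaaacbbccb')
  24 → (11, 'ccabccccabaaacbbccb')
  25 → (27, 'ccb')
  26 → (7, 'ccbcccabccccabaaacbbccb')
  27 → (16, 'cccabaaacbbccb')
  28 → (10, 'cccabccccabaaacbbccb')
  29 → (15, 'ccccabaaacbbccb')

SA = [21, 22, 19, 3, 13, 23, 29, 20, 4, 25, 5, 0, 26, 6, 9, 14, 18, 2, 12, 28, 24, 8, 17, 1, 11, 27, 7, 16, 10, 15]
[i] adj suffixes → lcp
  [1] 21/22 → 2 ('aa')
  [2] 22/19 → 1 ('a')
  [3] 19/3 → 2 ('ab')
  [4] 3/13 → 2 ('ab')
  [5] 13/23 → 1 ('a')
  [6] 23/29 → 0 ('')
  [7] 29/20 → 1 ('b')
  [8] 20/4 → 1 ('b')
  [9] 4/25 → 2 ('bb')
  [10] 25/5 → 5 ('bbccb')
  [11] 5/0 → 1 ('b')
  [12] 0/26 → 3 ('bcc')
  [13] 26/6 → 4 ('bccb')
  [14] 6/9 → 3 ('bcc')
  [15] 9/14 → 4 ('bccc')
  [16] 14/18 → 0 ('')
  [17] 18/2 → 3 ('cab')
  [18] 2/12 → 3 ('cab')
  [19] 12/28 → 1 ('c')
  [20] 28/24 → 2 ('cb')
  [21] 24/8 → 2 ('cb')
  [22] 8/17 → 1 ('c')
  [23] 17/1 → 4 ('ccab')
  [24] 1/11 → 4 ('ccab')
  [25] 11/27 → 2 ('cc')
  [26] 27/7 → 3 ('ccb')
  [27] 7/16 → 2 ('cc')
  [28] 16/10 → 5 ('cccab')
  [29] 10/15 → 3 ('ccc')

[0, 2, 1, 2, 2, 1, 0, 1, 1, 2, 5, 1, 3, 4, 3, 4, 0, 3, 3, 1, 2, 2, 1, 4, 4, 2, 3, 2, 5, 3]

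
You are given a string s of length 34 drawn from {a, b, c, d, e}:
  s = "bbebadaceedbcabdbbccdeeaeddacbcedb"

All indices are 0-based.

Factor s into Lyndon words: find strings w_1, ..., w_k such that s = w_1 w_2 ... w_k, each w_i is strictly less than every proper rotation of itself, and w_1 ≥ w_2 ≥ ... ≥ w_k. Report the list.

emit factor 1: 'bbe' (i=0, period=3)
emit factor 2: 'b' (i=3, period=1)
emit factor 3: 'ad' (i=4, period=2)
emit factor 4: 'aceedbc' (i=6, period=7)
emit factor 5: 'abdbbccdeeaeddacbcedb' (i=13, period=21)

["bbe", "b", "ad", "aceedbc", "abdbbccdeeaeddacbcedb"]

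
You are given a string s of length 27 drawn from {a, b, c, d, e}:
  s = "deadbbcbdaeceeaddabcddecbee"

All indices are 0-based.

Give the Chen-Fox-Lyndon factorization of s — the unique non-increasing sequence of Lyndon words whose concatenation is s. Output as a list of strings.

["de", "adbbcbdaeceeadd", "abcddecbee"]

emit factor 1: 'de' (i=0, period=2)
emit factor 2: 'adbbcbdaeceeadd' (i=2, period=15)
emit factor 3: 'abcddecbee' (i=17, period=10)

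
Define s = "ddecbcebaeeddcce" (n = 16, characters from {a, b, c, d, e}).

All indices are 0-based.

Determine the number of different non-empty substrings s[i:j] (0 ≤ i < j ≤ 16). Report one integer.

123

rank | idx | suffix
   0 |   8 | aeeddcce
   1 |   7 | baeeddcce
   2 |   4 | bcebaeeddcce
   3 |   3 | cbcebaeeddcce
   4 |  13 | cce
   5 |  14 | ce
   6 |   5 | cebaeeddcce
   7 |  12 | dcce
   8 |  11 | ddcce
   9 |   0 | ddecbcebaeeddcce
  10 |   1 | decbcebaeeddcce
  11 |  15 | e
  12 |   6 | ebaeeddcce
  13 |   2 | ecbcebaeeddcce
  14 |  10 | eddcce
  15 |   9 | eeddcce

SA = [8, 7, 4, 3, 13, 14, 5, 12, 11, 0, 1, 15, 6, 2, 10, 9]
rank  pair      lcp
   1  s[8:],s[7:]  0  ''
   2  s[7:],s[4:]  1  'b'
   3  s[4:],s[3:]  0  ''
   4  s[3:],s[13:]  1  'c'
   5  s[13:],s[14:]  1  'c'
   6  s[14:],s[5:]  2  'ce'
   7  s[5:],s[12:]  0  ''
   8  s[12:],s[11:]  1  'd'
   9  s[11:],s[0:]  2  'dd'
  10  s[0:],s[1:]  1  'd'
  11  s[1:],s[15:]  0  ''
  12  s[15:],s[6:]  1  'e'
  13  s[6:],s[2:]  1  'e'
  14  s[2:],s[10:]  1  'e'
  15  s[10:],s[9:]  1  'e'

n(n+1)/2 = 16·17/2 = 136
Σ LCP = 0 + 0 + 1 + 0 + 1 + 1 + 2 + 0 + 1 + 2 + 1 + 0 + 1 + 1 + 1 + 1 = 13
distinct = 136 − 13 = 123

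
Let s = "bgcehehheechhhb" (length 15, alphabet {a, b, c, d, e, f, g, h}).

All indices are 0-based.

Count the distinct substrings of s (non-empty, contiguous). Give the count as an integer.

rank | idx | suffix
   0 |  14 | b
   1 |   0 | bgcehehheechhhb
   2 |   2 | cehehheechhhb
   3 |  10 | chhhb
   4 |   9 | echhhb
   5 |   8 | eechhhb
   6 |   3 | ehehheechhhb
   7 |   5 | ehheechhhb
   8 |   1 | gcehehheechhhb
   9 |  13 | hb
  10 |   7 | heechhhb
  11 |   4 | hehheechhhb
  12 |  12 | hhb
  13 |   6 | hheechhhb
  14 |  11 | hhhb

SA = [14, 0, 2, 10, 9, 8, 3, 5, 1, 13, 7, 4, 12, 6, 11]
i: (SA[i-1],SA[i]) lcp shared
  1: (14,0) 1 'b'
  2: (0,2) 0 ''
  3: (2,10) 1 'c'
  4: (10,9) 0 ''
  5: (9,8) 1 'e'
  6: (8,3) 1 'e'
  7: (3,5) 2 'eh'
  8: (5,1) 0 ''
  9: (1,13) 0 ''
  10: (13,7) 1 'h'
  11: (7,4) 2 'he'
  12: (4,12) 1 'h'
  13: (12,6) 2 'hh'
  14: (6,11) 2 'hh'

n(n+1)/2 = 15·16/2 = 120
Σ LCP = 0 + 1 + 0 + 1 + 0 + 1 + 1 + 2 + 0 + 0 + 1 + 2 + 1 + 2 + 2 = 14
distinct = 120 − 14 = 106

106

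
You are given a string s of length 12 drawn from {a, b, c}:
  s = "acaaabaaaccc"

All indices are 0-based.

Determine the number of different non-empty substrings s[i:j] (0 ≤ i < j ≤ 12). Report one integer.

sorted suffixes:
  #0 SA[0]=2  'aaabaaaccc'
  #1 SA[1]=6  'aaaccc'
  #2 SA[2]=3  'aabaaaccc'
  #3 SA[3]=7  'aaccc'
  #4 SA[4]=4  'abaaaccc'
  #5 SA[5]=0  'acaaabaaaccc'
  #6 SA[6]=8  'accc'
  #7 SA[7]=5  'baaaccc'
  #8 SA[8]=11  'c'
  #9 SA[9]=1  'caaabaaaccc'
  #10 SA[10]=10  'cc'
  #11 SA[11]=9  'ccc'

SA = [2, 6, 3, 7, 4, 0, 8, 5, 11, 1, 10, 9]
[i] adj suffixes → lcp
  [1] 2/6 → 3 ('aaa')
  [2] 6/3 → 2 ('aa')
  [3] 3/7 → 2 ('aa')
  [4] 7/4 → 1 ('a')
  [5] 4/0 → 1 ('a')
  [6] 0/8 → 2 ('ac')
  [7] 8/5 → 0 ('')
  [8] 5/11 → 0 ('')
  [9] 11/1 → 1 ('c')
  [10] 1/10 → 1 ('c')
  [11] 10/9 → 2 ('cc')

n(n+1)/2 = 12·13/2 = 78
Σ LCP = 0 + 3 + 2 + 2 + 1 + 1 + 2 + 0 + 0 + 1 + 1 + 2 = 15
distinct = 78 − 15 = 63

63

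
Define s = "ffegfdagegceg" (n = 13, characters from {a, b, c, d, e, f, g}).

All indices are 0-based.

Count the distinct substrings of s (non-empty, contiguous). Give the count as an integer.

rank→(start, suffix):
  0 → (6, 'agegceg')
  1 → (10, 'ceg')
  2 → (5, 'dagegceg')
  3 → (11, 'eg')
  4 → (8, 'egceg')
  5 → (2, 'egfdagegceg')
  6 → (4, 'fdagegceg')
  7 → (1, 'fegfdagegceg')
  8 → (0, 'ffegfdagegceg')
  9 → (12, 'g')
  10 → (9, 'gceg')
  11 → (7, 'gegceg')
  12 → (3, 'gfdagegceg')

SA = [6, 10, 5, 11, 8, 2, 4, 1, 0, 12, 9, 7, 3]
rank  pair      lcp
   1  s[6:],s[10:]  0  ''
   2  s[10:],s[5:]  0  ''
   3  s[5:],s[11:]  0  ''
   4  s[11:],s[8:]  2  'eg'
   5  s[8:],s[2:]  2  'eg'
   6  s[2:],s[4:]  0  ''
   7  s[4:],s[1:]  1  'f'
   8  s[1:],s[0:]  1  'f'
   9  s[0:],s[12:]  0  ''
  10  s[12:],s[9:]  1  'g'
  11  s[9:],s[7:]  1  'g'
  12  s[7:],s[3:]  1  'g'

n(n+1)/2 = 13·14/2 = 91
Σ LCP = 0 + 0 + 0 + 0 + 2 + 2 + 0 + 1 + 1 + 0 + 1 + 1 + 1 = 9
distinct = 91 − 9 = 82

82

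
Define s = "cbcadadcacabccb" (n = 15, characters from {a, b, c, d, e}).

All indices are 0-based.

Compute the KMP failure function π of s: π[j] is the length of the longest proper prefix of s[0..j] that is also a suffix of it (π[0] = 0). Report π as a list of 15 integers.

[0, 0, 1, 0, 0, 0, 0, 1, 0, 1, 0, 0, 1, 1, 2]

π[0] = 0
j=1 s[j]='b': π[1]=0 (border '')
j=2 s[j]='c': π[2]=1 (border 'c')
j=3 s[j]='a': k: 1→0; π[3]=0 (border '')
j=4 s[j]='d': π[4]=0 (border '')
j=5 s[j]='a': π[5]=0 (border '')
j=6 s[j]='d': π[6]=0 (border '')
j=7 s[j]='c': π[7]=1 (border 'c')
j=8 s[j]='a': k: 1→0; π[8]=0 (border '')
j=9 s[j]='c': π[9]=1 (border 'c')
j=10 s[j]='a': k: 1→0; π[10]=0 (border '')
j=11 s[j]='b': π[11]=0 (border '')
j=12 s[j]='c': π[12]=1 (border 'c')
j=13 s[j]='c': k: 1→0; π[13]=1 (border 'c')
j=14 s[j]='b': π[14]=2 (border 'cb')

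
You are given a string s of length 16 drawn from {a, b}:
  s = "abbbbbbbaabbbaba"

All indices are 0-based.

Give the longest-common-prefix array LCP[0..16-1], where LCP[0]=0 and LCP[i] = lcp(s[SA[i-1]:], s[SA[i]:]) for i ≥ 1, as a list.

[0, 1, 1, 2, 4, 0, 2, 2, 1, 3, 2, 4, 3, 4, 5, 6]

rank | idx | suffix
   0 |  15 | a
   1 |   8 | aabbbaba
   2 |  13 | aba
   3 |   9 | abbbaba
   4 |   0 | abbbbbbbaabbbaba
   5 |  14 | ba
   6 |   7 | baabbbaba
   7 |  12 | baba
   8 |   6 | bbaabbbaba
   9 |  11 | bbaba
  10 |   5 | bbbaabbbaba
  11 |  10 | bbbaba
  12 |   4 | bbbbaabbbaba
  13 |   3 | bbbbbaabbbaba
  14 |   2 | bbbbbbaabbbaba
  15 |   1 | bbbbbbbaabbbaba

SA = [15, 8, 13, 9, 0, 14, 7, 12, 6, 11, 5, 10, 4, 3, 2, 1]
[i] adj suffixes → lcp
  [1] 15/8 → 1 ('a')
  [2] 8/13 → 1 ('a')
  [3] 13/9 → 2 ('ab')
  [4] 9/0 → 4 ('abbb')
  [5] 0/14 → 0 ('')
  [6] 14/7 → 2 ('ba')
  [7] 7/12 → 2 ('ba')
  [8] 12/6 → 1 ('b')
  [9] 6/11 → 3 ('bba')
  [10] 11/5 → 2 ('bb')
  [11] 5/10 → 4 ('bbba')
  [12] 10/4 → 3 ('bbb')
  [13] 4/3 → 4 ('bbbb')
  [14] 3/2 → 5 ('bbbbb')
  [15] 2/1 → 6 ('bbbbbb')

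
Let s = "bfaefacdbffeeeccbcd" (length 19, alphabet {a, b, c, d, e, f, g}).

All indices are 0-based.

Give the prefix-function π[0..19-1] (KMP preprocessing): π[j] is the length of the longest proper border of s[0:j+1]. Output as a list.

[0, 0, 0, 0, 0, 0, 0, 0, 1, 2, 0, 0, 0, 0, 0, 0, 1, 0, 0]

π[0] = 0
j=1 s[j]='f': π[1]=0 (border '')
j=2 s[j]='a': π[2]=0 (border '')
j=3 s[j]='e': π[3]=0 (border '')
j=4 s[j]='f': π[4]=0 (border '')
j=5 s[j]='a': π[5]=0 (border '')
j=6 s[j]='c': π[6]=0 (border '')
j=7 s[j]='d': π[7]=0 (border '')
j=8 s[j]='b': π[8]=1 (border 'b')
j=9 s[j]='f': π[9]=2 (border 'bf')
j=10 s[j]='f': k: 2→0; π[10]=0 (border '')
j=11 s[j]='e': π[11]=0 (border '')
j=12 s[j]='e': π[12]=0 (border '')
j=13 s[j]='e': π[13]=0 (border '')
j=14 s[j]='c': π[14]=0 (border '')
j=15 s[j]='c': π[15]=0 (border '')
j=16 s[j]='b': π[16]=1 (border 'b')
j=17 s[j]='c': k: 1→0; π[17]=0 (border '')
j=18 s[j]='d': π[18]=0 (border '')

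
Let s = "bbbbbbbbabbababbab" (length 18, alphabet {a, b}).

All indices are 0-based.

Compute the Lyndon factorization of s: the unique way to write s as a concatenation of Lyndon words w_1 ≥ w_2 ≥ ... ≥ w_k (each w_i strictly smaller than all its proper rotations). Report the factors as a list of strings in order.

["b", "b", "b", "b", "b", "b", "b", "b", "abb", "ababb", "ab"]

emit factor 1: 'b' (i=0, period=1)
emit factor 2: 'b' (i=1, period=1)
emit factor 3: 'b' (i=2, period=1)
emit factor 4: 'b' (i=3, period=1)
emit factor 5: 'b' (i=4, period=1)
emit factor 6: 'b' (i=5, period=1)
emit factor 7: 'b' (i=6, period=1)
emit factor 8: 'b' (i=7, period=1)
emit factor 9: 'abb' (i=8, period=3)
emit factor 10: 'ababb' (i=11, period=5)
emit factor 11: 'ab' (i=16, period=2)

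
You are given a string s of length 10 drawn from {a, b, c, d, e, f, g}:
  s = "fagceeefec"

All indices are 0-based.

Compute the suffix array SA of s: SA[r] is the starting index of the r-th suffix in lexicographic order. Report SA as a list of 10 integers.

sorted suffixes:
  #0 SA[0]=1  'agceeefec'
  #1 SA[1]=9  'c'
  #2 SA[2]=3  'ceeefec'
  #3 SA[3]=8  'ec'
  #4 SA[4]=4  'eeefec'
  #5 SA[5]=5  'eefec'
  #6 SA[6]=6  'efec'
  #7 SA[7]=0  'fagceeefec'
  #8 SA[8]=7  'fec'
  #9 SA[9]=2  'gceeefec'

[1, 9, 3, 8, 4, 5, 6, 0, 7, 2]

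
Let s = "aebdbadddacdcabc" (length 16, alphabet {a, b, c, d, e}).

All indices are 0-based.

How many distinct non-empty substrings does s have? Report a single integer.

124

sorted suffixes:
  #0 SA[0]=13  'abc'
  #1 SA[1]=9  'acdcabc'
  #2 SA[2]=5  'adddacdcabc'
  #3 SA[3]=0  'aebdbadddacdcabc'
  #4 SA[4]=4  'badddacdcabc'
  #5 SA[5]=14  'bc'
  #6 SA[6]=2  'bdbadddacdcabc'
  #7 SA[7]=15  'c'
  #8 SA[8]=12  'cabc'
  #9 SA[9]=10  'cdcabc'
  #10 SA[10]=8  'dacdcabc'
  #11 SA[11]=3  'dbadddacdcabc'
  #12 SA[12]=11  'dcabc'
  #13 SA[13]=7  'ddacdcabc'
  #14 SA[14]=6  'dddacdcabc'
  #15 SA[15]=1  'ebdbadddacdcabc'

SA = [13, 9, 5, 0, 4, 14, 2, 15, 12, 10, 8, 3, 11, 7, 6, 1]
[i] adj suffixes → lcp
  [1] 13/9 → 1 ('a')
  [2] 9/5 → 1 ('a')
  [3] 5/0 → 1 ('a')
  [4] 0/4 → 0 ('')
  [5] 4/14 → 1 ('b')
  [6] 14/2 → 1 ('b')
  [7] 2/15 → 0 ('')
  [8] 15/12 → 1 ('c')
  [9] 12/10 → 1 ('c')
  [10] 10/8 → 0 ('')
  [11] 8/3 → 1 ('d')
  [12] 3/11 → 1 ('d')
  [13] 11/7 → 1 ('d')
  [14] 7/6 → 2 ('dd')
  [15] 6/1 → 0 ('')

n(n+1)/2 = 16·17/2 = 136
Σ LCP = 0 + 1 + 1 + 1 + 0 + 1 + 1 + 0 + 1 + 1 + 0 + 1 + 1 + 1 + 2 + 0 = 12
distinct = 136 − 12 = 124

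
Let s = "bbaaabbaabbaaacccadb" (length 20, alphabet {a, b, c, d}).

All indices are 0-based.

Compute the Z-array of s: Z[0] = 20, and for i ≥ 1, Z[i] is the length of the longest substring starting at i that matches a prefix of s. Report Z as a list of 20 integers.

Z[0]=20
i=1: fresh scan; Z[1]=1 grow→box=[1,2)
i=2: fresh scan; Z[2]=0
i=3: fresh scan; Z[3]=0
i=4: fresh scan; Z[4]=0
i=5: fresh scan; Z[5]=4 grow→box=[5,9)
i=6: min(r-i=3, Z[1]=1)=1; Z[6]=1
i=7: min(r-i=2, Z[2]=0)=0; Z[7]=0
i=8: min(r-i=1, Z[3]=0)=0; Z[8]=0
i=9: fresh scan; Z[9]=5 grow→box=[9,14)
i=10: min(r-i=4, Z[1]=1)=1; Z[10]=1
i=11: min(r-i=3, Z[2]=0)=0; Z[11]=0
i=12: min(r-i=2, Z[3]=0)=0; Z[12]=0
i=13: min(r-i=1, Z[4]=0)=0; Z[13]=0
i=14: fresh scan; Z[14]=0
i=15: fresh scan; Z[15]=0
i=16: fresh scan; Z[16]=0
i=17: fresh scan; Z[17]=0
i=18: fresh scan; Z[18]=0
i=19: fresh scan; Z[19]=1 grow→box=[19,20)

[20, 1, 0, 0, 0, 4, 1, 0, 0, 5, 1, 0, 0, 0, 0, 0, 0, 0, 0, 1]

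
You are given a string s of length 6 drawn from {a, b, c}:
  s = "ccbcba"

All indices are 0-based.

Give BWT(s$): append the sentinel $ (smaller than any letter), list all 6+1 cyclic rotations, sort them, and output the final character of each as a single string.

rank  rotation last
    0  $ccbcba  a
    1  a$ccbcb  b
    2  ba$ccbc  c
    3  bcba$cc  c
    4  cba$ccb  b
    5  cbcba$c  c
    6  ccbcba$  $

abccbc$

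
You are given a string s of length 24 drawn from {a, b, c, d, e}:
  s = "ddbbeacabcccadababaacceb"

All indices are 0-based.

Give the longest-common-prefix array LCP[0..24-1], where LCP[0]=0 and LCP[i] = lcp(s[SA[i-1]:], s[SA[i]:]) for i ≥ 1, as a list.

[0, 1, 3, 2, 1, 2, 1, 0, 1, 2, 1, 1, 1, 0, 2, 1, 2, 2, 1, 0, 1, 1, 0, 1]

rank→(start, suffix):
  0 → (18, 'aacceb')
  1 → (16, 'abaacceb')
  2 → (14, 'ababaacceb')
  3 → (7, 'abcccadababaacceb')
  4 → (5, 'acabcccadababaacceb')
  5 → (19, 'acceb')
  6 → (12, 'adababaacceb')
  7 → (23, 'b')
  8 → (17, 'baacceb')
  9 → (15, 'babaacceb')
  10 → (2, 'bbeacabcccadababaacceb')
  11 → (8, 'bcccadababaacceb')
  12 → (3, 'beacabcccadababaacceb')
  13 → (6, 'cabcccadababaacceb')
  14 → (11, 'cadababaacceb')
  15 → (10, 'ccadababaacceb')
  16 → (9, 'cccadababaacceb')
  17 → (20, 'cceb')
  18 → (21, 'ceb')
  19 → (13, 'dababaacceb')
  20 → (1, 'dbbeacabcccadababaacceb')
  21 → (0, 'ddbbeacabcccadababaacceb')
  22 → (4, 'eacabcccadababaacceb')
  23 → (22, 'eb')

SA = [18, 16, 14, 7, 5, 19, 12, 23, 17, 15, 2, 8, 3, 6, 11, 10, 9, 20, 21, 13, 1, 0, 4, 22]
i: (SA[i-1],SA[i]) lcp shared
  1: (18,16) 1 'a'
  2: (16,14) 3 'aba'
  3: (14,7) 2 'ab'
  4: (7,5) 1 'a'
  5: (5,19) 2 'ac'
  6: (19,12) 1 'a'
  7: (12,23) 0 ''
  8: (23,17) 1 'b'
  9: (17,15) 2 'ba'
  10: (15,2) 1 'b'
  11: (2,8) 1 'b'
  12: (8,3) 1 'b'
  13: (3,6) 0 ''
  14: (6,11) 2 'ca'
  15: (11,10) 1 'c'
  16: (10,9) 2 'cc'
  17: (9,20) 2 'cc'
  18: (20,21) 1 'c'
  19: (21,13) 0 ''
  20: (13,1) 1 'd'
  21: (1,0) 1 'd'
  22: (0,4) 0 ''
  23: (4,22) 1 'e'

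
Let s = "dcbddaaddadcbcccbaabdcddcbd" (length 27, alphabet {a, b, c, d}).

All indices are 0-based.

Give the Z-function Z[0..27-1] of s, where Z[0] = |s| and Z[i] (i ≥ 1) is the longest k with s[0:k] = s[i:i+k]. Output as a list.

[27, 0, 0, 1, 1, 0, 0, 1, 1, 0, 3, 0, 0, 0, 0, 0, 0, 0, 0, 0, 2, 0, 1, 4, 0, 0, 1]

Z[0]=27
i=1: fresh scan; Z[1]=0
i=2: fresh scan; Z[2]=0
i=3: fresh scan; Z[3]=1 scan→box=[3,4)
i=4: fresh scan; Z[4]=1 scan→box=[4,5)
i=5: fresh scan; Z[5]=0
i=6: fresh scan; Z[6]=0
i=7: fresh scan; Z[7]=1 scan→box=[7,8)
i=8: fresh scan; Z[8]=1 scan→box=[8,9)
i=9: fresh scan; Z[9]=0
i=10: fresh scan; Z[10]=3 scan→box=[10,13)
i=11: min(r-i=2, Z[1]=0)=0; Z[11]=0
i=12: min(r-i=1, Z[2]=0)=0; Z[12]=0
i=13: fresh scan; Z[13]=0
i=14: fresh scan; Z[14]=0
i=15: fresh scan; Z[15]=0
i=16: fresh scan; Z[16]=0
i=17: fresh scan; Z[17]=0
i=18: fresh scan; Z[18]=0
i=19: fresh scan; Z[19]=0
i=20: fresh scan; Z[20]=2 scan→box=[20,22)
i=21: min(r-i=1, Z[1]=0)=0; Z[21]=0
i=22: fresh scan; Z[22]=1 scan→box=[22,23)
i=23: fresh scan; Z[23]=4 scan→box=[23,27)
i=24: min(r-i=3, Z[1]=0)=0; Z[24]=0
i=25: min(r-i=2, Z[2]=0)=0; Z[25]=0
i=26: min(r-i=1, Z[3]=1)=1; Z[26]=1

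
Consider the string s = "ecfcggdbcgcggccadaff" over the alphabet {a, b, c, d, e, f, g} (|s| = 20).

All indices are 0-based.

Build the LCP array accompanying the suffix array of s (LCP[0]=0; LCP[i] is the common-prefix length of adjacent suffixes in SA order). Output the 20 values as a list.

[0, 1, 0, 0, 1, 1, 1, 2, 3, 0, 1, 0, 0, 1, 1, 0, 2, 1, 1, 2]

sorted suffixes:
  #0 SA[0]=15  'adaff'
  #1 SA[1]=17  'aff'
  #2 SA[2]=7  'bcgcggccadaff'
  #3 SA[3]=14  'cadaff'
  #4 SA[4]=13  'ccadaff'
  #5 SA[5]=1  'cfcggdbcgcggccadaff'
  #6 SA[6]=8  'cgcggccadaff'
  #7 SA[7]=10  'cggccadaff'
  #8 SA[8]=3  'cggdbcgcggccadaff'
  #9 SA[9]=16  'daff'
  #10 SA[10]=6  'dbcgcggccadaff'
  #11 SA[11]=0  'ecfcggdbcgcggccadaff'
  #12 SA[12]=19  'f'
  #13 SA[13]=2  'fcggdbcgcggccadaff'
  #14 SA[14]=18  'ff'
  #15 SA[15]=12  'gccadaff'
  #16 SA[16]=9  'gcggccadaff'
  #17 SA[17]=5  'gdbcgcggccadaff'
  #18 SA[18]=11  'ggccadaff'
  #19 SA[19]=4  'ggdbcgcggccadaff'

SA = [15, 17, 7, 14, 13, 1, 8, 10, 3, 16, 6, 0, 19, 2, 18, 12, 9, 5, 11, 4]
i: (SA[i-1],SA[i]) lcp shared
  1: (15,17) 1 'a'
  2: (17,7) 0 ''
  3: (7,14) 0 ''
  4: (14,13) 1 'c'
  5: (13,1) 1 'c'
  6: (1,8) 1 'c'
  7: (8,10) 2 'cg'
  8: (10,3) 3 'cgg'
  9: (3,16) 0 ''
  10: (16,6) 1 'd'
  11: (6,0) 0 ''
  12: (0,19) 0 ''
  13: (19,2) 1 'f'
  14: (2,18) 1 'f'
  15: (18,12) 0 ''
  16: (12,9) 2 'gc'
  17: (9,5) 1 'g'
  18: (5,11) 1 'g'
  19: (11,4) 2 'gg'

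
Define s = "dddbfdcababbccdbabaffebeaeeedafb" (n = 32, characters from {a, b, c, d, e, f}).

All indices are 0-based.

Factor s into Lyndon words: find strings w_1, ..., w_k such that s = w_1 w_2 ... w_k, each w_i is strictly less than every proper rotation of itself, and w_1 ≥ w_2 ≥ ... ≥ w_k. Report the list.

["d", "d", "d", "bfdc", "ababbccdbabaffebeaeeedafb"]

emit factor 1: 'd' (i=0, period=1)
emit factor 2: 'd' (i=1, period=1)
emit factor 3: 'd' (i=2, period=1)
emit factor 4: 'bfdc' (i=3, period=4)
emit factor 5: 'ababbccdbabaffebeaeeedafb' (i=7, period=25)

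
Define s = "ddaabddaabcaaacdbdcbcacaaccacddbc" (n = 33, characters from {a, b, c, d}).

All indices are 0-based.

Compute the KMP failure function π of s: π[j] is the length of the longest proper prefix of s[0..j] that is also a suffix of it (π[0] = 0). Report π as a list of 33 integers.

[0, 1, 0, 0, 0, 1, 2, 3, 4, 5, 0, 0, 0, 0, 0, 1, 0, 1, 0, 0, 0, 0, 0, 0, 0, 0, 0, 0, 0, 1, 2, 0, 0]

π[0] = 0
j=1 s[j]='d': π[1]=1 (border 'd')
j=2 s[j]='a': k: 1→0; π[2]=0 (border '')
j=3 s[j]='a': π[3]=0 (border '')
j=4 s[j]='b': π[4]=0 (border '')
j=5 s[j]='d': π[5]=1 (border 'd')
j=6 s[j]='d': π[6]=2 (border 'dd')
j=7 s[j]='a': π[7]=3 (border 'dda')
j=8 s[j]='a': π[8]=4 (border 'ddaa')
j=9 s[j]='b': π[9]=5 (border 'ddaab')
j=10 s[j]='c': k: 5→0; π[10]=0 (border '')
j=11 s[j]='a': π[11]=0 (border '')
j=12 s[j]='a': π[12]=0 (border '')
j=13 s[j]='a': π[13]=0 (border '')
j=14 s[j]='c': π[14]=0 (border '')
j=15 s[j]='d': π[15]=1 (border 'd')
j=16 s[j]='b': k: 1→0; π[16]=0 (border '')
j=17 s[j]='d': π[17]=1 (border 'd')
j=18 s[j]='c': k: 1→0; π[18]=0 (border '')
j=19 s[j]='b': π[19]=0 (border '')
j=20 s[j]='c': π[20]=0 (border '')
j=21 s[j]='a': π[21]=0 (border '')
j=22 s[j]='c': π[22]=0 (border '')
j=23 s[j]='a': π[23]=0 (border '')
j=24 s[j]='a': π[24]=0 (border '')
j=25 s[j]='c': π[25]=0 (border '')
j=26 s[j]='c': π[26]=0 (border '')
j=27 s[j]='a': π[27]=0 (border '')
j=28 s[j]='c': π[28]=0 (border '')
j=29 s[j]='d': π[29]=1 (border 'd')
j=30 s[j]='d': π[30]=2 (border 'dd')
j=31 s[j]='b': k: 2→1→0; π[31]=0 (border '')
j=32 s[j]='c': π[32]=0 (border '')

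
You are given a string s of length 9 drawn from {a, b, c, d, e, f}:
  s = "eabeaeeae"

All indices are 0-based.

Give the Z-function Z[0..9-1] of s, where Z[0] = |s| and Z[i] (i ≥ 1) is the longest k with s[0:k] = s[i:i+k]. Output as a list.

[9, 0, 0, 2, 0, 1, 2, 0, 1]

Z[0]=9
i=1: fresh scan; Z[1]=0
i=2: fresh scan; Z[2]=0
i=3: fresh scan; Z[3]=2 extend→box=[3,5)
i=4: min(r-i=1, Z[1]=0)=0; Z[4]=0
i=5: fresh scan; Z[5]=1 extend→box=[5,6)
i=6: fresh scan; Z[6]=2 extend→box=[6,8)
i=7: min(r-i=1, Z[1]=0)=0; Z[7]=0
i=8: fresh scan; Z[8]=1 extend→box=[8,9)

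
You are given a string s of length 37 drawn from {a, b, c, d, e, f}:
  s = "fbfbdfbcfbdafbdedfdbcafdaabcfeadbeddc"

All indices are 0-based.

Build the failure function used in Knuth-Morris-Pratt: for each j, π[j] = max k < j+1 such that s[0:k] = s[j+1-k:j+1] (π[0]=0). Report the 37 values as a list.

π[0] = 0
j=1 s[j]='b': π[1]=0 (border '')
j=2 s[j]='f': π[2]=1 (border 'f')
j=3 s[j]='b': π[3]=2 (border 'fb')
j=4 s[j]='d': k: 2→0; π[4]=0 (border '')
j=5 s[j]='f': π[5]=1 (border 'f')
j=6 s[j]='b': π[6]=2 (border 'fb')
j=7 s[j]='c': k: 2→0; π[7]=0 (border '')
j=8 s[j]='f': π[8]=1 (border 'f')
j=9 s[j]='b': π[9]=2 (border 'fb')
j=10 s[j]='d': k: 2→0; π[10]=0 (border '')
j=11 s[j]='a': π[11]=0 (border '')
j=12 s[j]='f': π[12]=1 (border 'f')
j=13 s[j]='b': π[13]=2 (border 'fb')
j=14 s[j]='d': k: 2→0; π[14]=0 (border '')
j=15 s[j]='e': π[15]=0 (border '')
j=16 s[j]='d': π[16]=0 (border '')
j=17 s[j]='f': π[17]=1 (border 'f')
j=18 s[j]='d': k: 1→0; π[18]=0 (border '')
j=19 s[j]='b': π[19]=0 (border '')
j=20 s[j]='c': π[20]=0 (border '')
j=21 s[j]='a': π[21]=0 (border '')
j=22 s[j]='f': π[22]=1 (border 'f')
j=23 s[j]='d': k: 1→0; π[23]=0 (border '')
j=24 s[j]='a': π[24]=0 (border '')
j=25 s[j]='a': π[25]=0 (border '')
j=26 s[j]='b': π[26]=0 (border '')
j=27 s[j]='c': π[27]=0 (border '')
j=28 s[j]='f': π[28]=1 (border 'f')
j=29 s[j]='e': k: 1→0; π[29]=0 (border '')
j=30 s[j]='a': π[30]=0 (border '')
j=31 s[j]='d': π[31]=0 (border '')
j=32 s[j]='b': π[32]=0 (border '')
j=33 s[j]='e': π[33]=0 (border '')
j=34 s[j]='d': π[34]=0 (border '')
j=35 s[j]='d': π[35]=0 (border '')
j=36 s[j]='c': π[36]=0 (border '')

[0, 0, 1, 2, 0, 1, 2, 0, 1, 2, 0, 0, 1, 2, 0, 0, 0, 1, 0, 0, 0, 0, 1, 0, 0, 0, 0, 0, 1, 0, 0, 0, 0, 0, 0, 0, 0]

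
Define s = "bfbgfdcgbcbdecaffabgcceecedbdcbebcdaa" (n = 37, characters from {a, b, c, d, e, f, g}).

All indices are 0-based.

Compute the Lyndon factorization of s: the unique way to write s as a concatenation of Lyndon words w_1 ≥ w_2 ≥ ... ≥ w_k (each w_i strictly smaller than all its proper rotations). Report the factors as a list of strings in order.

emit factor 1: 'bfbgfdcg' (i=0, period=8)
emit factor 2: 'bcbdec' (i=8, period=6)
emit factor 3: 'aff' (i=14, period=3)
emit factor 4: 'abgcceecedbdcbebcd' (i=17, period=18)
emit factor 5: 'a' (i=35, period=1)
emit factor 6: 'a' (i=36, period=1)

["bfbgfdcg", "bcbdec", "aff", "abgcceecedbdcbebcd", "a", "a"]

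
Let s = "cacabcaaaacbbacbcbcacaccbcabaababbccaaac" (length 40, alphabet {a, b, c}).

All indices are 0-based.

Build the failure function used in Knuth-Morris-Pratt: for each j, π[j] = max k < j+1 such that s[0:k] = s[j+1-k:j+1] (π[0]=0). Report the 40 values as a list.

[0, 0, 1, 2, 0, 1, 2, 0, 0, 0, 1, 0, 0, 0, 1, 0, 1, 0, 1, 2, 3, 4, 3, 1, 0, 1, 2, 0, 0, 0, 0, 0, 0, 0, 1, 1, 2, 0, 0, 1]

π[0] = 0
j=1 s[j]='a': π[1]=0 (border '')
j=2 s[j]='c': π[2]=1 (border 'c')
j=3 s[j]='a': π[3]=2 (border 'ca')
j=4 s[j]='b': k: 2→0; π[4]=0 (border '')
j=5 s[j]='c': π[5]=1 (border 'c')
j=6 s[j]='a': π[6]=2 (border 'ca')
j=7 s[j]='a': k: 2→0; π[7]=0 (border '')
j=8 s[j]='a': π[8]=0 (border '')
j=9 s[j]='a': π[9]=0 (border '')
j=10 s[j]='c': π[10]=1 (border 'c')
j=11 s[j]='b': k: 1→0; π[11]=0 (border '')
j=12 s[j]='b': π[12]=0 (border '')
j=13 s[j]='a': π[13]=0 (border '')
j=14 s[j]='c': π[14]=1 (border 'c')
j=15 s[j]='b': k: 1→0; π[15]=0 (border '')
j=16 s[j]='c': π[16]=1 (border 'c')
j=17 s[j]='b': k: 1→0; π[17]=0 (border '')
j=18 s[j]='c': π[18]=1 (border 'c')
j=19 s[j]='a': π[19]=2 (border 'ca')
j=20 s[j]='c': π[20]=3 (border 'cac')
j=21 s[j]='a': π[21]=4 (border 'caca')
j=22 s[j]='c': k: 4→2; π[22]=3 (border 'cac')
j=23 s[j]='c': k: 3→1→0; π[23]=1 (border 'c')
j=24 s[j]='b': k: 1→0; π[24]=0 (border '')
j=25 s[j]='c': π[25]=1 (border 'c')
j=26 s[j]='a': π[26]=2 (border 'ca')
j=27 s[j]='b': k: 2→0; π[27]=0 (border '')
j=28 s[j]='a': π[28]=0 (border '')
j=29 s[j]='a': π[29]=0 (border '')
j=30 s[j]='b': π[30]=0 (border '')
j=31 s[j]='a': π[31]=0 (border '')
j=32 s[j]='b': π[32]=0 (border '')
j=33 s[j]='b': π[33]=0 (border '')
j=34 s[j]='c': π[34]=1 (border 'c')
j=35 s[j]='c': k: 1→0; π[35]=1 (border 'c')
j=36 s[j]='a': π[36]=2 (border 'ca')
j=37 s[j]='a': k: 2→0; π[37]=0 (border '')
j=38 s[j]='a': π[38]=0 (border '')
j=39 s[j]='c': π[39]=1 (border 'c')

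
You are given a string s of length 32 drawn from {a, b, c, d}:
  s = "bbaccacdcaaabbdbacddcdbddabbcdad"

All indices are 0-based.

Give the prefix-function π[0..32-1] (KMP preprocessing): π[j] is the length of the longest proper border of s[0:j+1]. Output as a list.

[0, 1, 0, 0, 0, 0, 0, 0, 0, 0, 0, 0, 1, 2, 0, 1, 0, 0, 0, 0, 0, 0, 1, 0, 0, 0, 1, 2, 0, 0, 0, 0]

π[0] = 0
j=1 s[j]='b': π[1]=1 (border 'b')
j=2 s[j]='a': k: 1→0; π[2]=0 (border '')
j=3 s[j]='c': π[3]=0 (border '')
j=4 s[j]='c': π[4]=0 (border '')
j=5 s[j]='a': π[5]=0 (border '')
j=6 s[j]='c': π[6]=0 (border '')
j=7 s[j]='d': π[7]=0 (border '')
j=8 s[j]='c': π[8]=0 (border '')
j=9 s[j]='a': π[9]=0 (border '')
j=10 s[j]='a': π[10]=0 (border '')
j=11 s[j]='a': π[11]=0 (border '')
j=12 s[j]='b': π[12]=1 (border 'b')
j=13 s[j]='b': π[13]=2 (border 'bb')
j=14 s[j]='d': k: 2→1→0; π[14]=0 (border '')
j=15 s[j]='b': π[15]=1 (border 'b')
j=16 s[j]='a': k: 1→0; π[16]=0 (border '')
j=17 s[j]='c': π[17]=0 (border '')
j=18 s[j]='d': π[18]=0 (border '')
j=19 s[j]='d': π[19]=0 (border '')
j=20 s[j]='c': π[20]=0 (border '')
j=21 s[j]='d': π[21]=0 (border '')
j=22 s[j]='b': π[22]=1 (border 'b')
j=23 s[j]='d': k: 1→0; π[23]=0 (border '')
j=24 s[j]='d': π[24]=0 (border '')
j=25 s[j]='a': π[25]=0 (border '')
j=26 s[j]='b': π[26]=1 (border 'b')
j=27 s[j]='b': π[27]=2 (border 'bb')
j=28 s[j]='c': k: 2→1→0; π[28]=0 (border '')
j=29 s[j]='d': π[29]=0 (border '')
j=30 s[j]='a': π[30]=0 (border '')
j=31 s[j]='d': π[31]=0 (border '')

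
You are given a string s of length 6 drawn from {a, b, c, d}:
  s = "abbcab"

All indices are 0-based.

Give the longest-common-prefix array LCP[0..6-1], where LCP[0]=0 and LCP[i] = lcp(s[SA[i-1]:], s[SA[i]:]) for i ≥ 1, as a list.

rank→(start, suffix):
  0 → (4, 'ab')
  1 → (0, 'abbcab')
  2 → (5, 'b')
  3 → (1, 'bbcab')
  4 → (2, 'bcab')
  5 → (3, 'cab')

SA = [4, 0, 5, 1, 2, 3]
rank  pair      lcp
   1  s[4:],s[0:]  2  'ab'
   2  s[0:],s[5:]  0  ''
   3  s[5:],s[1:]  1  'b'
   4  s[1:],s[2:]  1  'b'
   5  s[2:],s[3:]  0  ''

[0, 2, 0, 1, 1, 0]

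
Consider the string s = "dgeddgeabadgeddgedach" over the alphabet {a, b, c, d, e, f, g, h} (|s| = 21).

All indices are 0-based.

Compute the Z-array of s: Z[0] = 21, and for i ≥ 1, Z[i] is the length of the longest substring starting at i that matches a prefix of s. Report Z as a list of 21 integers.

[21, 0, 0, 1, 3, 0, 0, 0, 0, 0, 7, 0, 0, 1, 4, 0, 0, 1, 0, 0, 0]

Z[0]=21
i=1: fresh scan; Z[1]=0
i=2: fresh scan; Z[2]=0
i=3: fresh scan; Z[3]=1 scan→box=[3,4)
i=4: fresh scan; Z[4]=3 scan→box=[4,7)
i=5: min(r-i=2, Z[1]=0)=0; Z[5]=0
i=6: min(r-i=1, Z[2]=0)=0; Z[6]=0
i=7: fresh scan; Z[7]=0
i=8: fresh scan; Z[8]=0
i=9: fresh scan; Z[9]=0
i=10: fresh scan; Z[10]=7 scan→box=[10,17)
i=11: min(r-i=6, Z[1]=0)=0; Z[11]=0
i=12: min(r-i=5, Z[2]=0)=0; Z[12]=0
i=13: min(r-i=4, Z[3]=1)=1; Z[13]=1
i=14: min(r-i=3, Z[4]=3)=3; Z[14]=4 scan→box=[14,18)
i=15: min(r-i=3, Z[1]=0)=0; Z[15]=0
i=16: min(r-i=2, Z[2]=0)=0; Z[16]=0
i=17: min(r-i=1, Z[3]=1)=1; Z[17]=1
i=18: fresh scan; Z[18]=0
i=19: fresh scan; Z[19]=0
i=20: fresh scan; Z[20]=0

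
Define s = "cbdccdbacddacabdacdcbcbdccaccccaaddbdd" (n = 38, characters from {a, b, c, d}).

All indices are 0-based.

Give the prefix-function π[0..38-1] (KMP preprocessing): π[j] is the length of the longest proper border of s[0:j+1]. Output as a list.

π[0] = 0
j=1 s[j]='b': π[1]=0 (border '')
j=2 s[j]='d': π[2]=0 (border '')
j=3 s[j]='c': π[3]=1 (border 'c')
j=4 s[j]='c': k: 1→0; π[4]=1 (border 'c')
j=5 s[j]='d': k: 1→0; π[5]=0 (border '')
j=6 s[j]='b': π[6]=0 (border '')
j=7 s[j]='a': π[7]=0 (border '')
j=8 s[j]='c': π[8]=1 (border 'c')
j=9 s[j]='d': k: 1→0; π[9]=0 (border '')
j=10 s[j]='d': π[10]=0 (border '')
j=11 s[j]='a': π[11]=0 (border '')
j=12 s[j]='c': π[12]=1 (border 'c')
j=13 s[j]='a': k: 1→0; π[13]=0 (border '')
j=14 s[j]='b': π[14]=0 (border '')
j=15 s[j]='d': π[15]=0 (border '')
j=16 s[j]='a': π[16]=0 (border '')
j=17 s[j]='c': π[17]=1 (border 'c')
j=18 s[j]='d': k: 1→0; π[18]=0 (border '')
j=19 s[j]='c': π[19]=1 (border 'c')
j=20 s[j]='b': π[20]=2 (border 'cb')
j=21 s[j]='c': k: 2→0; π[21]=1 (border 'c')
j=22 s[j]='b': π[22]=2 (border 'cb')
j=23 s[j]='d': π[23]=3 (border 'cbd')
j=24 s[j]='c': π[24]=4 (border 'cbdc')
j=25 s[j]='c': π[25]=5 (border 'cbdcc')
j=26 s[j]='a': k: 5→1→0; π[26]=0 (border '')
j=27 s[j]='c': π[27]=1 (border 'c')
j=28 s[j]='c': k: 1→0; π[28]=1 (border 'c')
j=29 s[j]='c': k: 1→0; π[29]=1 (border 'c')
j=30 s[j]='c': k: 1→0; π[30]=1 (border 'c')
j=31 s[j]='a': k: 1→0; π[31]=0 (border '')
j=32 s[j]='a': π[32]=0 (border '')
j=33 s[j]='d': π[33]=0 (border '')
j=34 s[j]='d': π[34]=0 (border '')
j=35 s[j]='b': π[35]=0 (border '')
j=36 s[j]='d': π[36]=0 (border '')
j=37 s[j]='d': π[37]=0 (border '')

[0, 0, 0, 1, 1, 0, 0, 0, 1, 0, 0, 0, 1, 0, 0, 0, 0, 1, 0, 1, 2, 1, 2, 3, 4, 5, 0, 1, 1, 1, 1, 0, 0, 0, 0, 0, 0, 0]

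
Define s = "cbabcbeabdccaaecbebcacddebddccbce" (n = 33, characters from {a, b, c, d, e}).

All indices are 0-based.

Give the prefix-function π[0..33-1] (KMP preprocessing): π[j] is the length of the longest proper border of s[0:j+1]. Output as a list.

π[0] = 0
j=1 s[j]='b': π[1]=0 (border '')
j=2 s[j]='a': π[2]=0 (border '')
j=3 s[j]='b': π[3]=0 (border '')
j=4 s[j]='c': π[4]=1 (border 'c')
j=5 s[j]='b': π[5]=2 (border 'cb')
j=6 s[j]='e': k: 2→0; π[6]=0 (border '')
j=7 s[j]='a': π[7]=0 (border '')
j=8 s[j]='b': π[8]=0 (border '')
j=9 s[j]='d': π[9]=0 (border '')
j=10 s[j]='c': π[10]=1 (border 'c')
j=11 s[j]='c': k: 1→0; π[11]=1 (border 'c')
j=12 s[j]='a': k: 1→0; π[12]=0 (border '')
j=13 s[j]='a': π[13]=0 (border '')
j=14 s[j]='e': π[14]=0 (border '')
j=15 s[j]='c': π[15]=1 (border 'c')
j=16 s[j]='b': π[16]=2 (border 'cb')
j=17 s[j]='e': k: 2→0; π[17]=0 (border '')
j=18 s[j]='b': π[18]=0 (border '')
j=19 s[j]='c': π[19]=1 (border 'c')
j=20 s[j]='a': k: 1→0; π[20]=0 (border '')
j=21 s[j]='c': π[21]=1 (border 'c')
j=22 s[j]='d': k: 1→0; π[22]=0 (border '')
j=23 s[j]='d': π[23]=0 (border '')
j=24 s[j]='e': π[24]=0 (border '')
j=25 s[j]='b': π[25]=0 (border '')
j=26 s[j]='d': π[26]=0 (border '')
j=27 s[j]='d': π[27]=0 (border '')
j=28 s[j]='c': π[28]=1 (border 'c')
j=29 s[j]='c': k: 1→0; π[29]=1 (border 'c')
j=30 s[j]='b': π[30]=2 (border 'cb')
j=31 s[j]='c': k: 2→0; π[31]=1 (border 'c')
j=32 s[j]='e': k: 1→0; π[32]=0 (border '')

[0, 0, 0, 0, 1, 2, 0, 0, 0, 0, 1, 1, 0, 0, 0, 1, 2, 0, 0, 1, 0, 1, 0, 0, 0, 0, 0, 0, 1, 1, 2, 1, 0]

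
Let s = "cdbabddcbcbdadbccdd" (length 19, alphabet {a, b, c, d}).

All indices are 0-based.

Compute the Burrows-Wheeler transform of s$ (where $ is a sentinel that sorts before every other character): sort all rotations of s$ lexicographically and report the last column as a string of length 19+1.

rank  rotation              last
    0  $cdbabddcbcbdadbccdd  d
    1  abddcbcbdadbccdd$cdb  b
    2  adbccdd$cdbabddcbcbd  d
    3  babddcbcbdadbccdd$cd  d
    4  bcbdadbccdd$cdbabddc  c
    5  bccdd$cdbabddcbcbdad  d
    6  bdadbccdd$cdbabddcbc  c
    7  bddcbcbdadbccdd$cdba  a
    8  cbcbdadbccdd$cdbabdd  d
    9  cbdadbccdd$cdbabddcb  b
   10  ccdd$cdbabddcbcbdadb  b
   11  cdbabddcbcbdadbccdd$  $
   12  cdd$cdbabddcbcbdadbc  c
   13  d$cdbabddcbcbdadbccd  d
   14  dadbccdd$cdbabddcbcb  b
   15  dbabddcbcbdadbccdd$c  c
   16  dbccdd$cdbabddcbcbda  a
   17  dcbcbdadbccdd$cdbabd  d
   18  dd$cdbabddcbcbdadbcc  c
   19  ddcbcbdadbccdd$cdbab  b

dbddcdcadbb$cdbcadcb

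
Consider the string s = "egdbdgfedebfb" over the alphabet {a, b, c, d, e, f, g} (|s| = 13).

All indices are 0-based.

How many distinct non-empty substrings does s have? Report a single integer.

sorted suffixes:
  #0 SA[0]=12  'b'
  #1 SA[1]=3  'bdgfedebfb'
  #2 SA[2]=10  'bfb'
  #3 SA[3]=2  'dbdgfedebfb'
  #4 SA[4]=8  'debfb'
  #5 SA[5]=4  'dgfedebfb'
  #6 SA[6]=9  'ebfb'
  #7 SA[7]=7  'edebfb'
  #8 SA[8]=0  'egdbdgfedebfb'
  #9 SA[9]=11  'fb'
  #10 SA[10]=6  'fedebfb'
  #11 SA[11]=1  'gdbdgfedebfb'
  #12 SA[12]=5  'gfedebfb'

SA = [12, 3, 10, 2, 8, 4, 9, 7, 0, 11, 6, 1, 5]
[i] adj suffixes → lcp
  [1] 12/3 → 1 ('b')
  [2] 3/10 → 1 ('b')
  [3] 10/2 → 0 ('')
  [4] 2/8 → 1 ('d')
  [5] 8/4 → 1 ('d')
  [6] 4/9 → 0 ('')
  [7] 9/7 → 1 ('e')
  [8] 7/0 → 1 ('e')
  [9] 0/11 → 0 ('')
  [10] 11/6 → 1 ('f')
  [11] 6/1 → 0 ('')
  [12] 1/5 → 1 ('g')

n(n+1)/2 = 13·14/2 = 91
Σ LCP = 0 + 1 + 1 + 0 + 1 + 1 + 0 + 1 + 1 + 0 + 1 + 0 + 1 = 8
distinct = 91 − 8 = 83

83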